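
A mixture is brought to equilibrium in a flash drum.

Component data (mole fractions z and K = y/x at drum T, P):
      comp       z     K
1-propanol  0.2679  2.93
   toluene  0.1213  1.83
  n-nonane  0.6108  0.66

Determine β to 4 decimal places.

Material balance + equilibrium reduce to Σ zᵢ(Kᵢ−1)/(1+β(Kᵢ−1)) = 0.
g(0) = ΣzᵢKᵢ − 1 = 0.4101 and g(1) = 1 − Σzᵢ/Kᵢ = -0.0832, so a root lies in (0, 1).
Newton–Raphson from β = 0.5:
  β = 0.5000: g = 0.08407, g' = -0.4027 → β = 0.7088
  β = 0.7088: g = 0.00813, g' = -0.3337 → β = 0.7332
  β = 0.7332: g = 0.00006, g' = -0.3287 → β = 0.7333
Converged at β = 0.7333.

β = 0.7333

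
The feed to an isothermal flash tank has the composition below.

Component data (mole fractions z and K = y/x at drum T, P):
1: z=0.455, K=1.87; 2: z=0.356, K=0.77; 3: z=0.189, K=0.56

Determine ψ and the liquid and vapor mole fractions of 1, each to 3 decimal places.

Rachford–Rice: g(ψ) = Σ zᵢ(Kᵢ−1)/(1+ψ(Kᵢ−1)) = 0.
g(0) = ΣzᵢKᵢ − 1 = 0.231 and g(1) = 1 − Σzᵢ/Kᵢ = -0.043, so a root lies in (0, 1).
Newton iteration, ψ⁰ = 0.5:
  ψ = 0.500: g = 0.0767, g' = -0.251 → ψ = 0.805
  ψ = 0.805: g = 0.0035, g' = -0.235 → ψ = 0.820
Converged at ψ = 0.820.
Compositions from xᵢ = zᵢ/(1+ψ(Kᵢ−1)), yᵢ = Kᵢxᵢ:
  1: x = 0.266, y = 0.497
  2: x = 0.439, y = 0.338
  3: x = 0.296, y = 0.166

ψ = 0.820, x_1 = 0.266, y_1 = 0.497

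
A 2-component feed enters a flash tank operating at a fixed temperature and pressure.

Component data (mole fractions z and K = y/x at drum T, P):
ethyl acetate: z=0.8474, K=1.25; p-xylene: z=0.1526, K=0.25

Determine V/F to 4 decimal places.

V/F = 0.5195

Newton iteration, V/F⁰ = 0.34:
  V/F = 0.3400: g = 0.04163, g' = -0.1996 → V/F = 0.5485
  V/F = 0.5485: g = -0.00814, g' = -0.2887 → V/F = 0.5203
  V/F = 0.5203: g = -0.00023, g' = -0.2723 → V/F = 0.5195
Converged at V/F = 0.5195.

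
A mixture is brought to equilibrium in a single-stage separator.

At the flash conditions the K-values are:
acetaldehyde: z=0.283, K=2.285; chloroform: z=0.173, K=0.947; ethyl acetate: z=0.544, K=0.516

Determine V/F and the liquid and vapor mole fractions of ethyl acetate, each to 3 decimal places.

Rachford–Rice: g(V/F) = Σ zᵢ(Kᵢ−1)/(1+V/F(Kᵢ−1)) = 0.
Check two-phase: ΣzᵢKᵢ = 1.091 > 1 and Σzᵢ/Kᵢ = 1.361 > 1, so g(0) = 0.091 > 0 and g(1) = -0.361 < 0.
Newton–Raphson from V/F = 0.58:
  V/F = 0.580: g = -0.1672, g' = -0.400 → V/F = 0.162
  V/F = 0.162: g = 0.0059, g' = -0.470 → V/F = 0.175
Converged at V/F = 0.175.
Compositions from xᵢ = zᵢ/(1+V/F(Kᵢ−1)), yᵢ = Kᵢxᵢ:
  acetaldehyde: x = 0.231, y = 0.528
  chloroform: x = 0.175, y = 0.165
  ethyl acetate: x = 0.594, y = 0.307

V/F = 0.175, x_ethyl acetate = 0.594, y_ethyl acetate = 0.307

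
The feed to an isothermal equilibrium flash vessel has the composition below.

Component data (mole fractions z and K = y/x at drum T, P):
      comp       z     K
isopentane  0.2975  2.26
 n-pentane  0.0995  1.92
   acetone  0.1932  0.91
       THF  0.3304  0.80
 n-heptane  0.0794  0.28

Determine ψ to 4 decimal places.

ψ = 0.8179

Iterate (Newton) starting at ψ = 0.48:
  ψ = 0.4800: g = 0.11845, g' = -0.3379 → ψ = 0.8305
  ψ = 0.8305: g = -0.00518, g' = -0.4154 → ψ = 0.8181
  ψ = 0.8181: g = -0.00006, g' = -0.4063 → ψ = 0.8179
Converged at ψ = 0.8179.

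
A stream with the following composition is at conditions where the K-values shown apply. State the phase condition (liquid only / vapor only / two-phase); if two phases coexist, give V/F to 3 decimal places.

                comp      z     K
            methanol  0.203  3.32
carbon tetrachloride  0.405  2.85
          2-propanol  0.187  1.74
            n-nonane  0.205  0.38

ΣzᵢKᵢ = 2.231; Σzᵢ/Kᵢ = 0.850.
Since Σzᵢ/Kᵢ < 1 the mixture is above its dew point — single vapor phase.

vapor only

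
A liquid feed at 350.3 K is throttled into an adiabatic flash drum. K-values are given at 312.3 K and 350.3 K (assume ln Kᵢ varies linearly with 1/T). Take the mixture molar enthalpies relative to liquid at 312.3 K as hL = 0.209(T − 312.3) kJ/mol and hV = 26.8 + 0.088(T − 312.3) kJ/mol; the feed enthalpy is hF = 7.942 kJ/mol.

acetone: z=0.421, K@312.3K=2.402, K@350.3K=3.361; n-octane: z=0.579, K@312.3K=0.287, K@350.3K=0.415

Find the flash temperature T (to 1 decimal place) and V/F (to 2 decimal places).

Adiabatic flash: solve Rachford–Rice at each trial T, then check hF = ψ·hV(T) + (1−ψ)·hL(T).
  T = 312.3 K: K = (2.402, 0.287), RR gives ψ = 0.177, H_out = 4.757 kJ/mol
  T = 350.3 K: K = (3.361, 0.415), RR gives ψ = 0.474, H_out = 18.475 kJ/mol
  T = 331.3 K: K = (2.869, 0.349), RR gives ψ = 0.337, H_out = 12.220 kJ/mol
  T = 321.8 K: K = (2.632, 0.317), RR gives ψ = 0.262, H_out = 8.703 kJ/mol
  T = 317.1 K: K = (2.517, 0.302), RR gives ψ = 0.222, H_out = 6.816 kJ/mol
  T = 319.5 K: K = (2.576, 0.310), RR gives ψ = 0.243, H_out = 7.794 kJ/mol
Linear interpolation between T = 319.5 (H_out = 7.794) and T = 321.8 (H_out = 8.703) on hF = 7.942 gives T ≈ 319.9 K, at which ψ = 0.25.

T = 319.9 K, V/F = 0.25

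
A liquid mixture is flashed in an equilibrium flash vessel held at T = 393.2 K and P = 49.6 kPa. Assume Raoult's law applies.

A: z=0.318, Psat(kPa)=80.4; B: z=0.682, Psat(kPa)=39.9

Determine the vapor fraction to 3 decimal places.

ψ = 0.528

Raoult's law: Kᵢ = Pᵢˢᵃᵗ/P = Pᵢˢᵃᵗ/49.6.
  K_A = 80.4/49.6 = 1.62097, K_B = 39.9/49.6 = 0.80444
Rachford–Rice: g(ψ) = Σ zᵢ(Kᵢ−1)/(1+ψ(Kᵢ−1)) = 0.
g(0) = ΣzᵢKᵢ − 1 = 0.064 and g(1) = 1 − Σzᵢ/Kᵢ = -0.044, so a root lies in (0, 1).
Binary case is linear: z₁(K₁−1)(1+ψ(K₂−1)) + z₂(K₂−1)(1+ψ(K₁−1)) = 0
⇒ ψ = [z₁(K₁−1)+z₂(K₂−1)] / [−(K₁−1)(K₂−1)] = 0.0641/0.1214 = 0.528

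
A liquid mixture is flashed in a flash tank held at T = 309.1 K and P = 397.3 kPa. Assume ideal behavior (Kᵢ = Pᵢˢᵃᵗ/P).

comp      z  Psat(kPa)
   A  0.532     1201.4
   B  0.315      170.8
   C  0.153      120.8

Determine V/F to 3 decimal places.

V/F = 0.634

Raoult's law: Kᵢ = Pᵢˢᵃᵗ/P = Pᵢˢᵃᵗ/397.3.
  K_A = 1201.4/397.3 = 3.02391, K_B = 170.8/397.3 = 0.42990, K_C = 120.8/397.3 = 0.30405
Material balance + equilibrium reduce to Σ zᵢ(Kᵢ−1)/(1+V/F(Kᵢ−1)) = 0.
Check two-phase: ΣzᵢKᵢ = 1.791 > 1 and Σzᵢ/Kᵢ = 1.412 > 1, so g(0) = 0.791 > 0 and g(1) = -0.412 < 0.
Newton–Raphson from V/F = 0.5:
  V/F = 0.500: g = 0.1207, g' = -0.913 → V/F = 0.632
  V/F = 0.632: g = 0.0014, g' = -0.906 → V/F = 0.634
Converged at V/F = 0.634.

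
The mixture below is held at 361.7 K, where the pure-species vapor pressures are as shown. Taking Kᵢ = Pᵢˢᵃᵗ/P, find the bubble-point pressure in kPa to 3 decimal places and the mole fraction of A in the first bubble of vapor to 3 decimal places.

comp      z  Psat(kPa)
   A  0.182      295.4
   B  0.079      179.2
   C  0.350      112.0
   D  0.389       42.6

At the bubble point ψ → 0, so ΣzᵢKᵢ = 1 with Kᵢ = Pᵢˢᵃᵗ/P ⇒ P = ΣzᵢPᵢˢᵃᵗ.
P = 0.182·295.4 + 0.079·179.2 + 0.350·112.0 + 0.389·42.6 = 123.691 kPa
yᵢ = zᵢPᵢˢᵃᵗ/P ⇒ y_A = 0.182·295.4/123.691 = 0.435

Pbub = 123.691 kPa, y_A = 0.435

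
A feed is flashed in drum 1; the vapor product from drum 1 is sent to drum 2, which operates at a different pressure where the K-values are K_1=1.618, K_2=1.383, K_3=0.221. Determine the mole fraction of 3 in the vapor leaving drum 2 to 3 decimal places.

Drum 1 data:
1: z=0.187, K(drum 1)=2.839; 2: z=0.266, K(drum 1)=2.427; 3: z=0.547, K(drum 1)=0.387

y_3 (drum 2) = 0.084

Drum 1:
Rachford–Rice: g(ψ₁) = Σ zᵢ(Kᵢ−1)/(1+ψ₁(Kᵢ−1)) = 0.
g(0) = ΣzᵢKᵢ − 1 = 0.388 and g(1) = 1 − Σzᵢ/Kᵢ = -0.589, so a root lies in (0, 1).
Newton iteration, ψ₁⁰ = 0.32:
  ψ₁ = 0.320: g = 0.0599, g' = -0.824 → ψ₁ = 0.393
  ψ₁ = 0.393: g = 0.0013, g' = -0.792 → ψ₁ = 0.394
Converged at ψ₁ = 0.394.
Drum-1 compositions:
  1: x = 0.108, y = 0.308
  2: x = 0.170, y = 0.413
  3: x = 0.721, y = 0.279
Drum-2 feed = drum-1 vapor: z₂ = (0.3077, 0.4131, 0.2792).
Drum 2:
Let ψ₂ = V/F and solve Σ zᵢ(Kᵢ−1)/(1+ψ₂(Kᵢ−1)) = 0.
g(0) = ΣzᵢKᵢ − 1 = 0.131 and g(1) = 1 − Σzᵢ/Kᵢ = -0.752, so a root lies in (0, 1).
Newton iteration, ψ₂⁰ = 0.5:
  ψ₂ = 0.500: g = -0.0782, g' = -0.566 → ψ₂ = 0.362
  ψ₂ = 0.362: g = -0.0085, g' = -0.454 → ψ₂ = 0.343
Converged at ψ₂ = 0.343.
  1: x = 0.254, y = 0.411
  2: x = 0.365, y = 0.505
  3: x = 0.381, y = 0.084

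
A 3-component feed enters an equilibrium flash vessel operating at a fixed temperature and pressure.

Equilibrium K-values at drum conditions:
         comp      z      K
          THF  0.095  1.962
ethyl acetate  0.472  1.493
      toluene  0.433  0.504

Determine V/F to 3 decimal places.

V/F = 0.374

Material balance + equilibrium reduce to Σ zᵢ(Kᵢ−1)/(1+V/F(Kᵢ−1)) = 0.
Check two-phase: ΣzᵢKᵢ = 1.109 > 1 and Σzᵢ/Kᵢ = 1.224 > 1, so g(0) = 0.109 > 0 and g(1) = -0.224 < 0.
Newton iteration, V/F⁰ = 0.67:
  V/F = 0.670: g = -0.0912, g' = -0.336 → V/F = 0.399
  V/F = 0.399: g = -0.0072, g' = -0.292 → V/F = 0.374
Converged at V/F = 0.374.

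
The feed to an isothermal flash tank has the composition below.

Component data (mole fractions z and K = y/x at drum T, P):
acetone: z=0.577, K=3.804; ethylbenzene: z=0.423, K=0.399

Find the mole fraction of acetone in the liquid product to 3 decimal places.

Material balance + equilibrium reduce to Σ zᵢ(Kᵢ−1)/(1+β(Kᵢ−1)) = 0.
g(0) = ΣzᵢKᵢ − 1 = 1.364 and g(1) = 1 − Σzᵢ/Kᵢ = -0.212, so a root lies in (0, 1).
Binary case is linear: z₁(K₁−1)(1+β(K₂−1)) + z₂(K₂−1)(1+β(K₁−1)) = 0
⇒ β = [z₁(K₁−1)+z₂(K₂−1)] / [−(K₁−1)(K₂−1)] = 1.3637/1.6852 = 0.809
Compositions from xᵢ = zᵢ/(1+β(Kᵢ−1)), yᵢ = Kᵢxᵢ:
  acetone: x = 0.177, y = 0.671
  ethylbenzene: x = 0.823, y = 0.329

x_acetone = 0.177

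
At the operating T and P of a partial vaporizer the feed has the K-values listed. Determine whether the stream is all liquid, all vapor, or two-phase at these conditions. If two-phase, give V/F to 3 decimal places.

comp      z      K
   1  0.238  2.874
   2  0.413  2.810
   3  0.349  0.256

ΣzᵢKᵢ = 1.934; Σzᵢ/Kᵢ = 1.593.
Both exceed 1, so a two-phase solution exists.
Let ψ = V/F and solve Σ zᵢ(Kᵢ−1)/(1+ψ(Kᵢ−1)) = 0.
Newton iteration, ψ⁰ = 0.49:
  ψ = 0.490: g = 0.2201, g' = -1.086 → ψ = 0.693
  ψ = 0.693: g = -0.0100, g' = -1.247 → ψ = 0.685
Converged at ψ = 0.685.

two-phase, V/F = 0.685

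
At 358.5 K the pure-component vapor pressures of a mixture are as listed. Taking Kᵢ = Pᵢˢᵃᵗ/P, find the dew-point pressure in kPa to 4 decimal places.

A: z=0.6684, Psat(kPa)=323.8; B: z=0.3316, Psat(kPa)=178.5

Pdew = 254.9758 kPa

At the dew point ψ → 1, so Σzᵢ/Kᵢ = 1 with Kᵢ = Pᵢˢᵃᵗ/P ⇒ 1/P = Σzᵢ/Pᵢˢᵃᵗ.
1/P = 0.6684/323.8 + 0.3316/178.5 = 0.0039219 ⇒ P = 254.9758 kPa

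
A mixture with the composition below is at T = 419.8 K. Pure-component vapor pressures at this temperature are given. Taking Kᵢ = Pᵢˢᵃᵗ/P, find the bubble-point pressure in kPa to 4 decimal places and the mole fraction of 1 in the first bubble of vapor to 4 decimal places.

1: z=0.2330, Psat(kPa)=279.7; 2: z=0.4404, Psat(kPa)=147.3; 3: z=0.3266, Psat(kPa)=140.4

At the bubble point ψ → 0, so ΣzᵢKᵢ = 1 with Kᵢ = Pᵢˢᵃᵗ/P ⇒ P = ΣzᵢPᵢˢᵃᵗ.
P = 0.2330·279.7 + 0.4404·147.3 + 0.3266·140.4 = 175.8957 kPa
yᵢ = zᵢPᵢˢᵃᵗ/P ⇒ y_1 = 0.2330·279.7/175.8957 = 0.3705

Pbub = 175.8957 kPa, y_1 = 0.3705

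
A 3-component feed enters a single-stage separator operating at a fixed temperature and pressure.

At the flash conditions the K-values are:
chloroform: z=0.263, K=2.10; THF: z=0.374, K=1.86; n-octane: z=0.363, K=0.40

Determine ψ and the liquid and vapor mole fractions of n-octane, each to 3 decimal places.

ψ = 0.681, x_n-octane = 0.614, y_n-octane = 0.246

Newton iteration, ψ⁰ = 0.66:
  ψ = 0.660: g = 0.0122, g' = -0.578 → ψ = 0.681
Converged at ψ = 0.681.
Compositions from xᵢ = zᵢ/(1+ψ(Kᵢ−1)), yᵢ = Kᵢxᵢ:
  chloroform: x = 0.150, y = 0.316
  THF: x = 0.236, y = 0.439
  n-octane: x = 0.614, y = 0.246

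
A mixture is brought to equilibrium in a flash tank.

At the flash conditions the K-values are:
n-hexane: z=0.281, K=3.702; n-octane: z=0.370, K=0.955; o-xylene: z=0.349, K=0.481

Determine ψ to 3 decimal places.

ψ = 0.619

Material balance + equilibrium reduce to Σ zᵢ(Kᵢ−1)/(1+ψ(Kᵢ−1)) = 0.
Check two-phase: ΣzᵢKᵢ = 1.561 > 1 and Σzᵢ/Kᵢ = 1.189 > 1, so g(0) = 0.561 > 0 and g(1) = -0.189 < 0.
Iterate (Newton) starting at ψ = 0.5:
  ψ = 0.500: g = 0.0613, g' = -0.543 → ψ = 0.613
  ψ = 0.613: g = 0.0031, g' = -0.494 → ψ = 0.619
Converged at ψ = 0.619.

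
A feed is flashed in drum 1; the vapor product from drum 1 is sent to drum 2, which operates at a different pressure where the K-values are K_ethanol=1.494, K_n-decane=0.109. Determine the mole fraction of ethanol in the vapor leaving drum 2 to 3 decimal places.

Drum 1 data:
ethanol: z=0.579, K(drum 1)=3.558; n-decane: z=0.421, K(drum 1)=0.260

Drum 1:
Let ψ₁ = V/F and solve Σ zᵢ(Kᵢ−1)/(1+ψ₁(Kᵢ−1)) = 0.
g(0) = ΣzᵢKᵢ − 1 = 1.170 and g(1) = 1 − Σzᵢ/Kᵢ = -0.782, so a root lies in (0, 1).
Newton iteration, ψ₁⁰ = 0.5:
  ψ₁ = 0.500: g = 0.1554, g' = -1.310 → ψ₁ = 0.619
  ψ₁ = 0.619: g = -0.0010, g' = -1.352 → ψ₁ = 0.618
Converged at ψ₁ = 0.618.
Drum-1 compositions:
  ethanol: x = 0.224, y = 0.798
  n-decane: x = 0.776, y = 0.202
Drum-2 feed = drum-1 vapor: z₂ = (0.7983, 0.2017).
Drum 2:
Rachford–Rice: g(ψ₂) = Σ zᵢ(Kᵢ−1)/(1+ψ₂(Kᵢ−1)) = 0.
Feasibility: ΣzᵢKᵢ = 1.215, Σzᵢ/Kᵢ = 2.384 — both > 1, two phases present.
Binary case is linear: z₁(K₁−1)(1+ψ₂(K₂−1)) + z₂(K₂−1)(1+ψ₂(K₁−1)) = 0
⇒ ψ₂ = [z₁(K₁−1)+z₂(K₂−1)] / [−(K₁−1)(K₂−1)] = 0.2147/0.4402 = 0.488
  ethanol: x = 0.643, y = 0.961
  n-decane: x = 0.357, y = 0.039

y_ethanol (drum 2) = 0.961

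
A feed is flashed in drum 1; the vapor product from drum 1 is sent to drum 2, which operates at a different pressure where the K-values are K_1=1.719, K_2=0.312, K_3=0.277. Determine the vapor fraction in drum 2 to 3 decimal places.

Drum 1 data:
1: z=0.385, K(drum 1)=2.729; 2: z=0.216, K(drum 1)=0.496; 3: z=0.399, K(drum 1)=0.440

V/F (drum 2) = 0.429

Drum 1:
Let ψ₁ = V/F and solve Σ zᵢ(Kᵢ−1)/(1+ψ₁(Kᵢ−1)) = 0.
Feasibility: ΣzᵢKᵢ = 1.333, Σzᵢ/Kᵢ = 1.483 — both > 1, two phases present.
Newton–Raphson from ψ₁ = 0.61:
  ψ₁ = 0.610: g = -0.1726, g' = -0.676 → ψ₁ = 0.355
  ψ₁ = 0.355: g = 0.0013, g' = -0.718 → ψ₁ = 0.356
Converged at ψ₁ = 0.356.
Drum-1 compositions:
  1: x = 0.238, y = 0.650
  2: x = 0.263, y = 0.131
  3: x = 0.498, y = 0.219
Drum-2 feed = drum-1 vapor: z₂ = (0.6501, 0.1306, 0.2193).
Drum 2:
Rachford–Rice: g(ψ₂) = Σ zᵢ(Kᵢ−1)/(1+ψ₂(Kᵢ−1)) = 0.
g(0) = ΣzᵢKᵢ − 1 = 0.219 and g(1) = 1 − Σzᵢ/Kᵢ = -0.589, so a root lies in (0, 1).
Newton iteration, ψ₂⁰ = 0.5:
  ψ₂ = 0.500: g = -0.0415, g' = -0.607 → ψ₂ = 0.432
  ψ₂ = 0.432: g = -0.0016, g' = -0.563 → ψ₂ = 0.429
Converged at ψ₂ = 0.429.
  1: x = 0.497, y = 0.854
  2: x = 0.185, y = 0.058
  3: x = 0.318, y = 0.088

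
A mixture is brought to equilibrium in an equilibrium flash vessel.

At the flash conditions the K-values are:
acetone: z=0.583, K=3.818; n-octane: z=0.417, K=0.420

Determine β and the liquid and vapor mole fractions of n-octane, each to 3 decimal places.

β = 0.857, x_n-octane = 0.829, y_n-octane = 0.348

Rachford–Rice: g(β) = Σ zᵢ(Kᵢ−1)/(1+β(Kᵢ−1)) = 0.
Check two-phase: ΣzᵢKᵢ = 2.401 > 1 and Σzᵢ/Kᵢ = 1.146 > 1, so g(0) = 1.401 > 0 and g(1) = -0.146 < 0.
Binary case is linear: z₁(K₁−1)(1+β(K₂−1)) + z₂(K₂−1)(1+β(K₁−1)) = 0
⇒ β = [z₁(K₁−1)+z₂(K₂−1)] / [−(K₁−1)(K₂−1)] = 1.4010/1.6344 = 0.857
Compositions from xᵢ = zᵢ/(1+β(Kᵢ−1)), yᵢ = Kᵢxᵢ:
  acetone: x = 0.171, y = 0.652
  n-octane: x = 0.829, y = 0.348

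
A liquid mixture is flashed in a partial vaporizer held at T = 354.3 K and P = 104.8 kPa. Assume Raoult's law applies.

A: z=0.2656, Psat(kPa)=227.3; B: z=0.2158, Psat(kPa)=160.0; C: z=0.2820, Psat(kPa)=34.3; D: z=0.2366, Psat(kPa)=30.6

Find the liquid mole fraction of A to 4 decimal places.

Raoult's law: Kᵢ = Pᵢˢᵃᵗ/P = Pᵢˢᵃᵗ/104.8.
  K_A = 227.3/104.8 = 2.168893, K_B = 160.0/104.8 = 1.526718, K_C = 34.3/104.8 = 0.327290, K_D = 30.6/104.8 = 0.291985
Material balance + equilibrium reduce to Σ zᵢ(Kᵢ−1)/(1+β(Kᵢ−1)) = 0.
g(0) = ΣzᵢKᵢ − 1 = 0.0669 and g(1) = 1 − Σzᵢ/Kᵢ = -0.9357, so a root lies in (0, 1).
Newton–Raphson from β = 0.5:
  β = 0.5000: g = -0.25926, g' = -0.7560 → β = 0.1571
  β = 0.1571: g = -0.03332, g' = -0.6198 → β = 0.1033
  β = 0.1033: g = 0.00019, g' = -0.6282 → β = 0.1036
Converged at β = 0.1036.
Compositions from xᵢ = zᵢ/(1+β(Kᵢ−1)), yᵢ = Kᵢxᵢ:
  A: x = 0.2369, y = 0.5138
  B: x = 0.2046, y = 0.3124
  C: x = 0.3031, y = 0.0992
  D: x = 0.2553, y = 0.0746

x_A = 0.2369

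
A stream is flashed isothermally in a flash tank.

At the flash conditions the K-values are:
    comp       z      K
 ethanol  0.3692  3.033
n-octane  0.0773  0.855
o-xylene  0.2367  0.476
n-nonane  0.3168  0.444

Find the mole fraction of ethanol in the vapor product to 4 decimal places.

y_ethanol = 0.6003

Material balance + equilibrium reduce to Σ zᵢ(Kᵢ−1)/(1+V/F(Kᵢ−1)) = 0.
g(0) = ΣzᵢKᵢ − 1 = 0.4392 and g(1) = 1 − Σzᵢ/Kᵢ = -0.4229, so a root lies in (0, 1).
Newton iteration, V/F⁰ = 0.68:
  V/F = 0.6800: g = -0.17330, g' = -0.6809 → V/F = 0.4255
  V/F = 0.4255: g = 0.00017, g' = -0.7162 → V/F = 0.4257
Converged at V/F = 0.4257.
Compositions from xᵢ = zᵢ/(1+V/F(Kᵢ−1)), yᵢ = Kᵢxᵢ:
  ethanol: x = 0.1979, y = 0.6003
  n-octane: x = 0.0824, y = 0.0704
  o-xylene: x = 0.3047, y = 0.1450
  n-nonane: x = 0.4150, y = 0.1843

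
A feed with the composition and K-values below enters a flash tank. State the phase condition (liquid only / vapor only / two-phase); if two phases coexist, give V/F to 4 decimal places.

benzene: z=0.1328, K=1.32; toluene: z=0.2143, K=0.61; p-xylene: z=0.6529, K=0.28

ΣzᵢKᵢ = 0.4888; Σzᵢ/Kᵢ = 2.7837.
Since ΣzᵢKᵢ < 1 the mixture is below its bubble point — single liquid phase.

liquid only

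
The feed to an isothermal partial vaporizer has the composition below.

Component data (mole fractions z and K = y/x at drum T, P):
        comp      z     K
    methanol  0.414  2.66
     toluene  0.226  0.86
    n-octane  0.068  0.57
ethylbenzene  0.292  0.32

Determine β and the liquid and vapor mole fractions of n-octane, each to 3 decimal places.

Material balance + equilibrium reduce to Σ zᵢ(Kᵢ−1)/(1+β(Kᵢ−1)) = 0.
Check two-phase: ΣzᵢKᵢ = 1.428 > 1 and Σzᵢ/Kᵢ = 1.450 > 1, so g(0) = 0.428 > 0 and g(1) = -0.450 < 0.
Newton iteration, β⁰ = 0.5:
  β = 0.500: g = 0.0034, g' = -0.676 → β = 0.505
Converged at β = 0.505.
Compositions from xᵢ = zᵢ/(1+β(Kᵢ−1)), yᵢ = Kᵢxᵢ:
  methanol: x = 0.225, y = 0.599
  toluene: x = 0.243, y = 0.209
  n-octane: x = 0.087, y = 0.050
  ethylbenzene: x = 0.445, y = 0.142

β = 0.505, x_n-octane = 0.087, y_n-octane = 0.050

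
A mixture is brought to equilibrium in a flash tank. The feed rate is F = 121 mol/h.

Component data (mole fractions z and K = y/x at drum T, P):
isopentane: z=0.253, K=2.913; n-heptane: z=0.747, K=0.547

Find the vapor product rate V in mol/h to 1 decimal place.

V = 20.3 mol/h

Material balance + equilibrium reduce to Σ zᵢ(Kᵢ−1)/(1+V/F(Kᵢ−1)) = 0.
Feasibility: ΣzᵢKᵢ = 1.146, Σzᵢ/Kᵢ = 1.452 — both > 1, two phases present.
Binary case is linear: z₁(K₁−1)(1+V/F(K₂−1)) + z₂(K₂−1)(1+V/F(K₁−1)) = 0
⇒ V/F = [z₁(K₁−1)+z₂(K₂−1)] / [−(K₁−1)(K₂−1)] = 0.1456/0.8666 = 0.168
Then V = V/F·F = 0.1680·121 = 20.3 mol/h and L = F − V = 100.7 mol/h.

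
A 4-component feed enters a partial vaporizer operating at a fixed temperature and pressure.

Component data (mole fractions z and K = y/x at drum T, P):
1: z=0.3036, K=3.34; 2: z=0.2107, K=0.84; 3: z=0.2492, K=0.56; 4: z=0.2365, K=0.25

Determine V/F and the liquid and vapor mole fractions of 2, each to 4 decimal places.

V/F = 0.3315, x_2 = 0.2225, y_2 = 0.1869

Rachford–Rice: g(V/F) = Σ zᵢ(Kᵢ−1)/(1+V/F(Kᵢ−1)) = 0.
g(0) = ΣzᵢKᵢ − 1 = 0.3897 and g(1) = 1 − Σzᵢ/Kᵢ = -0.7327, so a root lies in (0, 1).
Newton iteration, V/F⁰ = 0.51:
  V/F = 0.5100: g = -0.14143, g' = -0.7810 → V/F = 0.3289
  V/F = 0.3289: g = 0.00220, g' = -0.8372 → V/F = 0.3315
Converged at V/F = 0.3315.
Compositions from xᵢ = zᵢ/(1+V/F(Kᵢ−1)), yᵢ = Kᵢxᵢ:
  1: x = 0.1710, y = 0.5710
  2: x = 0.2225, y = 0.1869
  3: x = 0.2918, y = 0.1634
  4: x = 0.3148, y = 0.0787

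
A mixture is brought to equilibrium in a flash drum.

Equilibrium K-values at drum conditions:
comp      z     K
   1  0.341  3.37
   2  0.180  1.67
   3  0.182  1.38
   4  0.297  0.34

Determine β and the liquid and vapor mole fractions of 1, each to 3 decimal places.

Newton–Raphson from β = 0.5:
  β = 0.500: g = 0.2258, g' = -0.753 → β = 0.800
  β = 0.800: g = -0.0044, g' = -0.858 → β = 0.795
Converged at β = 0.795.
Compositions from xᵢ = zᵢ/(1+β(Kᵢ−1)), yᵢ = Kᵢxᵢ:
  1: x = 0.118, y = 0.399
  2: x = 0.117, y = 0.196
  3: x = 0.140, y = 0.193
  4: x = 0.624, y = 0.212

β = 0.795, x_1 = 0.118, y_1 = 0.399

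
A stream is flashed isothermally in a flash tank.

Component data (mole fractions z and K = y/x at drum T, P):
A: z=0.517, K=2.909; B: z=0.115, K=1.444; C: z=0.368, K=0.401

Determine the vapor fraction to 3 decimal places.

ψ = 0.806

Newton iteration, ψ⁰ = 0.7:
  ψ = 0.700: g = 0.0818, g' = -0.750 → ψ = 0.809
  ψ = 0.809: g = -0.0023, g' = -0.800 → ψ = 0.806
Converged at ψ = 0.806.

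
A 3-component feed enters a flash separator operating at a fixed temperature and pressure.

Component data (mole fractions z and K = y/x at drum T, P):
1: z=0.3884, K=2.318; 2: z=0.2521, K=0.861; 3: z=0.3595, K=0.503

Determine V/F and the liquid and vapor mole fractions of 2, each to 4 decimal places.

V/F = 0.5825, x_2 = 0.2743, y_2 = 0.2362

Iterate (Newton) starting at V/F = 0.38:
  V/F = 0.3800: g = 0.08382, g' = -0.4399 → V/F = 0.5705
  V/F = 0.5705: g = 0.00475, g' = -0.3986 → V/F = 0.5824
  V/F = 0.5824: g = 0.00001, g' = -0.3976 → V/F = 0.5825
Converged at V/F = 0.5825.
Compositions from xᵢ = zᵢ/(1+V/F(Kᵢ−1)), yᵢ = Kᵢxᵢ:
  1: x = 0.2197, y = 0.5093
  2: x = 0.2743, y = 0.2362
  3: x = 0.5060, y = 0.2545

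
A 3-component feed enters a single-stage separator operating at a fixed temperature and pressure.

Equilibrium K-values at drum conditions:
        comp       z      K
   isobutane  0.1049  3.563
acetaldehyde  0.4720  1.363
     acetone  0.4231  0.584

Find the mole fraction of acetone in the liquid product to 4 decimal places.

x_acetone = 0.5778

Material balance + equilibrium reduce to Σ zᵢ(Kᵢ−1)/(1+ψ(Kᵢ−1)) = 0.
Feasibility: ΣzᵢKᵢ = 1.2642, Σzᵢ/Kᵢ = 1.1002 — both > 1, two phases present.
Newton iteration, ψ⁰ = 0.58:
  ψ = 0.5800: g = 0.01768, g' = -0.2811 → ψ = 0.6429
  ψ = 0.6429: g = 0.00019, g' = -0.2756 → ψ = 0.6436
Converged at ψ = 0.6436.
Compositions from xᵢ = zᵢ/(1+ψ(Kᵢ−1)), yᵢ = Kᵢxᵢ:
  isobutane: x = 0.0396, y = 0.1411
  acetaldehyde: x = 0.3826, y = 0.5215
  acetone: x = 0.5778, y = 0.3374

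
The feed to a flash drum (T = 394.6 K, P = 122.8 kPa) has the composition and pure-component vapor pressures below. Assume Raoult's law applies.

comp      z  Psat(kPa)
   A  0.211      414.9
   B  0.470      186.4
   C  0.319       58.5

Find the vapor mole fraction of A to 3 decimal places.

y_A = 0.224

Raoult's law: Kᵢ = Pᵢˢᵃᵗ/P = Pᵢˢᵃᵗ/122.8.
  K_A = 414.9/122.8 = 3.37866, K_B = 186.4/122.8 = 1.51792, K_C = 58.5/122.8 = 0.47638
Material balance + equilibrium reduce to Σ zᵢ(Kᵢ−1)/(1+ψ(Kᵢ−1)) = 0.
Feasibility: ΣzᵢKᵢ = 1.578, Σzᵢ/Kᵢ = 1.042 — both > 1, two phases present.
Newton iteration, ψ⁰ = 0.5:
  ψ = 0.500: g = 0.1963, g' = -0.489 → ψ = 0.901
  ψ = 0.901: g = 0.0092, g' = -0.493 → ψ = 0.920
Converged at ψ = 0.920.
Compositions from xᵢ = zᵢ/(1+ψ(Kᵢ−1)), yᵢ = Kᵢxᵢ:
  A: x = 0.066, y = 0.224
  B: x = 0.318, y = 0.483
  C: x = 0.615, y = 0.293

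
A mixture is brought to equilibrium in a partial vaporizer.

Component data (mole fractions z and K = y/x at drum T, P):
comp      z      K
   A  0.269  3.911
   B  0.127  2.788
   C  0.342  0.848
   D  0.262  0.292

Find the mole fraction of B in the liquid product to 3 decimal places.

Material balance + equilibrium reduce to Σ zᵢ(Kᵢ−1)/(1+β(Kᵢ−1)) = 0.
g(0) = ΣzᵢKᵢ − 1 = 0.773 and g(1) = 1 − Σzᵢ/Kᵢ = -0.415, so a root lies in (0, 1).
Iterate (Newton) starting at β = 0.47:
  β = 0.470: g = 0.1201, g' = -0.830 → β = 0.615
  β = 0.615: g = 0.0032, g' = -0.806 → β = 0.619
Converged at β = 0.619.
Compositions from xᵢ = zᵢ/(1+β(Kᵢ−1)), yᵢ = Kᵢxᵢ:
  A: x = 0.096, y = 0.376
  B: x = 0.060, y = 0.168
  C: x = 0.377, y = 0.320
  D: x = 0.466, y = 0.136

x_B = 0.060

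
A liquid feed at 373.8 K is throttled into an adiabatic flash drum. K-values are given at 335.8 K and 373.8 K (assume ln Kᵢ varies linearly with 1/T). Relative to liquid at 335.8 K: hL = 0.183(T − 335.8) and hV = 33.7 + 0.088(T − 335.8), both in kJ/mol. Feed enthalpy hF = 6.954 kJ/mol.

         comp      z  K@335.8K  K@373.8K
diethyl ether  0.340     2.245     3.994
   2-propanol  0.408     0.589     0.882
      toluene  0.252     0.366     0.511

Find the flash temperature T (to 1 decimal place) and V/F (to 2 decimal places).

T = 337.7 K, V/F = 0.20

Adiabatic flash: solve Rachford–Rice at each trial T, then check hF = ψ·hV(T) + (1−ψ)·hL(T).
  T = 335.8 K: K = (2.245, 0.589, 0.366), RR gives ψ = 0.152, H_out = 5.138 kJ/mol
  T = 373.8 K: K = (3.994, 0.882, 0.511), RR gives ψ = 0.904, H_out = 34.147 kJ/mol
  T = 354.8 K: K = (3.041, 0.729, 0.436), RR gives ψ = 0.533, H_out = 20.469 kJ/mol
  T = 345.3 K: K = (2.624, 0.657, 0.401), RR gives ψ = 0.353, H_out = 13.323 kJ/mol
  T = 340.6 K: K = (2.432, 0.623, 0.383), RR gives ψ = 0.258, H_out = 9.468 kJ/mol
  T = 338.2 K: K = (2.337, 0.606, 0.375), RR gives ψ = 0.207, H_out = 7.364 kJ/mol
  T = 337.0 K: K = (2.291, 0.597, 0.370), RR gives ψ = 0.180, H_out = 6.268 kJ/mol
  T = 337.6 K: K = (2.314, 0.602, 0.372), RR gives ψ = 0.194, H_out = 6.820 kJ/mol
Linear interpolation between T = 337.6 (H_out = 6.820) and T = 338.2 (H_out = 7.364) on hF = 6.954 gives T ≈ 337.7 K, at which ψ = 0.20.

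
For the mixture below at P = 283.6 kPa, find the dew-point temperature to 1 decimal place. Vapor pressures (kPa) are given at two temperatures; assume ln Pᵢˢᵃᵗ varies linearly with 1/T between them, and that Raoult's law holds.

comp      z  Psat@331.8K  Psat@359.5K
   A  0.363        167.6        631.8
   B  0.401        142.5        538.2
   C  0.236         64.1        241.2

Dew-point temperature: Σzᵢ·P/Pᵢˢᵃᵗ(T) = 1. Interpolate ln Pᵢˢᵃᵗ = aᵢ + bᵢ/T.
  T = 331.8 K: ΣzᵢP/Pᵢˢᵃᵗ = 2.4564
  T = 359.5 K: ΣzᵢP/Pᵢˢᵃᵗ = 0.6517
  T = 345.6 K: ΣzᵢP/Pᵢˢᵃᵗ = 1.2350
  T = 352.6 K: ΣzᵢP/Pᵢˢᵃᵗ = 0.8895
  T = 349.1 K: ΣzᵢP/Pᵢˢᵃᵗ = 1.0464
  T = 350.9 K: ΣzᵢP/Pᵢˢᵃᵗ = 0.9621
Interpolating between 349.1 K and 350.9 K gives T ≈ 350.1 K.

T = 350.1 K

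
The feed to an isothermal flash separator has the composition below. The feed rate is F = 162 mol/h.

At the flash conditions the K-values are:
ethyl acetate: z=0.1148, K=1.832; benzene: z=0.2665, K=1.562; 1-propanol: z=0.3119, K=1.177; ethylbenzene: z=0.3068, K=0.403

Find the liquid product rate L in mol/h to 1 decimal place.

L = 94.6 mol/h

Material balance + equilibrium reduce to Σ zᵢ(Kᵢ−1)/(1+β(Kᵢ−1)) = 0.
Check two-phase: ΣzᵢKᵢ = 1.1173 > 1 and Σzᵢ/Kᵢ = 1.2596 > 1, so g(0) = 0.1173 > 0 and g(1) = -0.2596 < 0.
Newton iteration, β⁰ = 0.59:
  β = 0.5900: g = -0.05622, g' = -0.3518 → β = 0.4302
  β = 0.4302: g = -0.00420, g' = -0.3041 → β = 0.4164
  β = 0.4164: g = -0.00002, g' = -0.3012 → β = 0.4163
Converged at β = 0.4163.
Then V = β·F = 0.4163·162 = 67.4 mol/h and L = F − V = 94.6 mol/h.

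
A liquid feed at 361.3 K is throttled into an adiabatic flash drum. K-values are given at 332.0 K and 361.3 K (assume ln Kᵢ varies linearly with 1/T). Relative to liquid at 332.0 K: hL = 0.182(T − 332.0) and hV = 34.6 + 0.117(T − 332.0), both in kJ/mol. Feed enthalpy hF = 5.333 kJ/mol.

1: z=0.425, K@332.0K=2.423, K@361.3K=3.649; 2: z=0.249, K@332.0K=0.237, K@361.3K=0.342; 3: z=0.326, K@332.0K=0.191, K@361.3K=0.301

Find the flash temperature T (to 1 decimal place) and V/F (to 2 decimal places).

T = 333.1 K, V/F = 0.15

Adiabatic flash: solve Rachford–Rice at each trial T, then check hF = ψ·hV(T) + (1−ψ)·hL(T).
  T = 332.0 K: K = (2.423, 0.237, 0.191), RR gives ψ = 0.134, H_out = 4.653 kJ/mol
  T = 361.3 K: K = (3.649, 0.342, 0.301), RR gives ψ = 0.407, H_out = 18.626 kJ/mol
  T = 346.6 K: K = (2.997, 0.287, 0.242), RR gives ψ = 0.287, H_out = 12.325 kJ/mol
  T = 339.3 K: K = (2.701, 0.261, 0.215), RR gives ψ = 0.218, H_out = 8.756 kJ/mol
  T = 335.6 K: K = (2.558, 0.249, 0.203), RR gives ψ = 0.178, H_out = 6.759 kJ/mol
  T = 333.8 K: K = (2.490, 0.243, 0.197), RR gives ψ = 0.157, H_out = 5.729 kJ/mol
Linear interpolation between T = 332.0 (H_out = 4.653) and T = 333.8 (H_out = 5.729) on hF = 5.333 gives T ≈ 333.1 K, at which ψ = 0.15.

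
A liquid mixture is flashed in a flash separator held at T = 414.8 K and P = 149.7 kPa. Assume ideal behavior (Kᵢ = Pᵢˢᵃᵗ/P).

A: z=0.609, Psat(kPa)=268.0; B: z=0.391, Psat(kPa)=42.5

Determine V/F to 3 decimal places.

V/F = 0.356

Raoult's law: Kᵢ = Pᵢˢᵃᵗ/P = Pᵢˢᵃᵗ/149.7.
  K_A = 268.0/149.7 = 1.79025, K_B = 42.5/149.7 = 0.28390
Binary case is linear: z₁(K₁−1)(1+V/F(K₂−1)) + z₂(K₂−1)(1+V/F(K₁−1)) = 0
⇒ V/F = [z₁(K₁−1)+z₂(K₂−1)] / [−(K₁−1)(K₂−1)] = 0.2013/0.5659 = 0.356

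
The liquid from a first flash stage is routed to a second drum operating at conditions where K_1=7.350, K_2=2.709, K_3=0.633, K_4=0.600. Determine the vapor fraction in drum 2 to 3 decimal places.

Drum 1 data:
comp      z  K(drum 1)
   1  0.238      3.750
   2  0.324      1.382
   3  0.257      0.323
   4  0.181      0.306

V/F (drum 2) = 0.771

Drum 1:
Newton iteration, ψ₁⁰ = 0.5:
  ψ₁ = 0.500: g = -0.0759, g' = -0.826 → ψ₁ = 0.408
Converged at ψ₁ = 0.408.
Drum-1 compositions:
  1: x = 0.112, y = 0.421
  2: x = 0.280, y = 0.387
  3: x = 0.355, y = 0.115
  4: x = 0.252, y = 0.077
Drum-2 feed = drum-1 liquid: z₂ = (0.1122, 0.2803, 0.3550, 0.2525).
Drum 2:
Let ψ₂ = V/F and solve Σ zᵢ(Kᵢ−1)/(1+ψ₂(Kᵢ−1)) = 0.
Feasibility: ΣzᵢKᵢ = 1.960, Σzᵢ/Kᵢ = 1.100 — both > 1, two phases present.
Iterate (Newton) starting at ψ₂ = 0.52:
  ψ₂ = 0.520: g = 0.1307, g' = -0.611 → ψ₂ = 0.734
  ψ₂ = 0.734: g = 0.0171, g' = -0.473 → ψ₂ = 0.770
  ψ₂ = 0.770: g = 0.0002, g' = -0.460 → ψ₂ = 0.771
Converged at ψ₂ = 0.771.
  1: x = 0.019, y = 0.140
  2: x = 0.121, y = 0.328
  3: x = 0.495, y = 0.313
  4: x = 0.365, y = 0.219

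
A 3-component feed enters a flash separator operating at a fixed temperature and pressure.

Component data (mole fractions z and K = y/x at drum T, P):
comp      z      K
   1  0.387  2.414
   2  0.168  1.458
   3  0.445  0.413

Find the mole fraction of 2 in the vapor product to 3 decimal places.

y_2 = 0.198

Let β = V/F and solve Σ zᵢ(Kᵢ−1)/(1+β(Kᵢ−1)) = 0.
Check two-phase: ΣzᵢKᵢ = 1.363 > 1 and Σzᵢ/Kᵢ = 1.353 > 1, so g(0) = 0.363 > 0 and g(1) = -0.353 < 0.
Iterate (Newton) starting at β = 0.5:
  β = 0.500: g = 0.0134, g' = -0.596 → β = 0.523
Converged at β = 0.523.
Compositions from xᵢ = zᵢ/(1+β(Kᵢ−1)), yᵢ = Kᵢxᵢ:
  1: x = 0.223, y = 0.537
  2: x = 0.136, y = 0.198
  3: x = 0.642, y = 0.265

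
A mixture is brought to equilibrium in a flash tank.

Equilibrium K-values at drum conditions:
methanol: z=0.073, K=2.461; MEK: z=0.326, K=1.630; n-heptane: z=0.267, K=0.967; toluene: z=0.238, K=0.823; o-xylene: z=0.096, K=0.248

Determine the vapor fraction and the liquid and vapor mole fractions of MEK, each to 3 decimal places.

Newton–Raphson from ψ = 0.58:
  ψ = 0.580: g = 0.0242, g' = -0.295 → ψ = 0.662
  ψ = 0.662: g = -0.0013, g' = -0.330 → ψ = 0.658
Converged at ψ = 0.658.
Compositions from xᵢ = zᵢ/(1+ψ(Kᵢ−1)), yᵢ = Kᵢxᵢ:
  methanol: x = 0.037, y = 0.092
  MEK: x = 0.230, y = 0.376
  n-heptane: x = 0.273, y = 0.264
  toluene: x = 0.269, y = 0.222
  o-xylene: x = 0.190, y = 0.047

ψ = 0.658, x_MEK = 0.230, y_MEK = 0.376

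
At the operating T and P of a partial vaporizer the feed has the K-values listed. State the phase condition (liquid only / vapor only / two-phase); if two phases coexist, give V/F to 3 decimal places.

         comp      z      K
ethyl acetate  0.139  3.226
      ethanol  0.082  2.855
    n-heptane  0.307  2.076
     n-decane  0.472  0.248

two-phase, V/F = 0.374

ΣzᵢKᵢ = 1.437; Σzᵢ/Kᵢ = 2.123.
Both exceed 1, so a two-phase solution exists.
Material balance + equilibrium reduce to Σ zᵢ(Kᵢ−1)/(1+ψ(Kᵢ−1)) = 0.
Newton–Raphson from ψ = 0.5:
  ψ = 0.500: g = -0.1287, g' = -1.066 → ψ = 0.379
  ψ = 0.379: g = -0.0049, g' = -1.001 → ψ = 0.374
Converged at ψ = 0.374.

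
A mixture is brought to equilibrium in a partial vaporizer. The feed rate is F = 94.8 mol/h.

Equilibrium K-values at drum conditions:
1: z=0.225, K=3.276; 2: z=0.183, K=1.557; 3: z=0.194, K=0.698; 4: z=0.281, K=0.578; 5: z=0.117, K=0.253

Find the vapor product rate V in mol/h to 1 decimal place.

Rachford–Rice: g(ψ) = Σ zᵢ(Kᵢ−1)/(1+ψ(Kᵢ−1)) = 0.
g(0) = ΣzᵢKᵢ − 1 = 0.349 and g(1) = 1 − Σzᵢ/Kᵢ = -0.413, so a root lies in (0, 1).
Newton iteration, ψ⁰ = 0.5:
  ψ = 0.500: g = -0.0396, g' = -0.561 → ψ = 0.429
  ψ = 0.429: g = 0.0004, g' = -0.575 → ψ = 0.430
Converged at ψ = 0.430.
Then V = ψ·F = 0.4301·94.8 = 40.8 mol/h and L = F − V = 54.0 mol/h.

V = 40.8 mol/h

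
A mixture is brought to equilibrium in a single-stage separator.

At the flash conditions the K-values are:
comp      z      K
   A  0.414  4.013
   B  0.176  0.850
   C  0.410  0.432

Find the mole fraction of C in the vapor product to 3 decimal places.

y_C = 0.289

Let β = V/F and solve Σ zᵢ(Kᵢ−1)/(1+β(Kᵢ−1)) = 0.
Check two-phase: ΣzᵢKᵢ = 1.988 > 1 and Σzᵢ/Kᵢ = 1.259 > 1, so g(0) = 0.988 > 0 and g(1) = -0.259 < 0.
Newton iteration, β⁰ = 0.5:
  β = 0.500: g = 0.1439, g' = -0.861 → β = 0.667
  β = 0.667: g = 0.0101, g' = -0.763 → β = 0.680
Converged at β = 0.680.
Compositions from xᵢ = zᵢ/(1+β(Kᵢ−1)), yᵢ = Kᵢxᵢ:
  A: x = 0.136, y = 0.545
  B: x = 0.196, y = 0.167
  C: x = 0.668, y = 0.289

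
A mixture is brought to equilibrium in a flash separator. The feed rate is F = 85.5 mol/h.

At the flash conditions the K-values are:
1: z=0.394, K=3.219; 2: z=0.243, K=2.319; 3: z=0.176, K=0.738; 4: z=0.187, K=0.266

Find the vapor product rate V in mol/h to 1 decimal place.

Rachford–Rice: g(β) = Σ zᵢ(Kᵢ−1)/(1+β(Kᵢ−1)) = 0.
Check two-phase: ΣzᵢKᵢ = 2.011 > 1 and Σzᵢ/Kᵢ = 1.169 > 1, so g(0) = 1.011 > 0 and g(1) = -0.169 < 0.
Newton–Raphson from β = 0.5:
  β = 0.500: g = 0.3377, g' = -0.857 → β = 0.894
  β = 0.894: g = -0.0195, g' = -1.180 → β = 0.878
  β = 0.878: g = -0.0004, g' = -1.130 → β = 0.877
Converged at β = 0.877.
Then V = β·F = 0.8772·85.5 = 75.0 mol/h and L = F − V = 10.5 mol/h.

V = 75.0 mol/h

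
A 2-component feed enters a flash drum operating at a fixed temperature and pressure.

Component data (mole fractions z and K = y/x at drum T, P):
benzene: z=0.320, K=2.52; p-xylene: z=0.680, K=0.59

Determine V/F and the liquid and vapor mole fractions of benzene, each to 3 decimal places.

V/F = 0.333, x_benzene = 0.212, y_benzene = 0.535

Material balance + equilibrium reduce to Σ zᵢ(Kᵢ−1)/(1+V/F(Kᵢ−1)) = 0.
Check two-phase: ΣzᵢKᵢ = 1.208 > 1 and Σzᵢ/Kᵢ = 1.280 > 1, so g(0) = 0.208 > 0 and g(1) = -0.280 < 0.
Binary case is linear: z₁(K₁−1)(1+V/F(K₂−1)) + z₂(K₂−1)(1+V/F(K₁−1)) = 0
⇒ V/F = [z₁(K₁−1)+z₂(K₂−1)] / [−(K₁−1)(K₂−1)] = 0.2076/0.6232 = 0.333
Compositions from xᵢ = zᵢ/(1+V/F(Kᵢ−1)), yᵢ = Kᵢxᵢ:
  benzene: x = 0.212, y = 0.535
  p-xylene: x = 0.788, y = 0.465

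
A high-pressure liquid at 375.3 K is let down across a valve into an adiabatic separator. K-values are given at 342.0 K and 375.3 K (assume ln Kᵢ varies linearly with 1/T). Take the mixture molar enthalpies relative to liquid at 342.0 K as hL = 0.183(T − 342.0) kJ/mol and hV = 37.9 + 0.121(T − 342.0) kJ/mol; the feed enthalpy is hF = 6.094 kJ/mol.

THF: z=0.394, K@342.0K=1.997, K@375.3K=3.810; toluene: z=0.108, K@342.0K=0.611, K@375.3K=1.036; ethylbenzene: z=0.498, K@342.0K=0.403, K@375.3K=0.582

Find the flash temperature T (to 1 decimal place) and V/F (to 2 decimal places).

T = 343.8 K, V/F = 0.15

Adiabatic flash: solve Rachford–Rice at each trial T, then check hF = ψ·hV(T) + (1−ψ)·hL(T).
  T = 342.0 K: K = (1.997, 0.611, 0.403), RR gives ψ = 0.095, H_out = 3.602 kJ/mol
  T = 375.3 K: K = (3.810, 1.036, 0.582), RR gives ψ = 0.866, H_out = 37.124 kJ/mol
  T = 358.6 K: K = (2.797, 0.805, 0.488), RR gives ψ = 0.512, H_out = 21.913 kJ/mol
  T = 350.3 K: K = (2.373, 0.704, 0.445), RR gives ψ = 0.327, H_out = 13.736 kJ/mol
  T = 346.1 K: K = (2.177, 0.656, 0.423), RR gives ψ = 0.219, H_out = 8.976 kJ/mol
  T = 344.1 K: K = (2.088, 0.634, 0.413), RR gives ψ = 0.161, H_out = 6.465 kJ/mol
Linear interpolation between T = 342.0 (H_out = 3.602) and T = 344.1 (H_out = 6.465) on hF = 6.094 gives T ≈ 343.8 K, at which ψ = 0.15.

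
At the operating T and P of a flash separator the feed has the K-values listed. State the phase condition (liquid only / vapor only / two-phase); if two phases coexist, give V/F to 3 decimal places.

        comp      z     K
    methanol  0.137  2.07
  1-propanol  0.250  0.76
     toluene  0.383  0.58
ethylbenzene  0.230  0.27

liquid only

ΣzᵢKᵢ = 0.758; Σzᵢ/Kᵢ = 1.907.
Since ΣzᵢKᵢ < 1 the mixture is below its bubble point — single liquid phase.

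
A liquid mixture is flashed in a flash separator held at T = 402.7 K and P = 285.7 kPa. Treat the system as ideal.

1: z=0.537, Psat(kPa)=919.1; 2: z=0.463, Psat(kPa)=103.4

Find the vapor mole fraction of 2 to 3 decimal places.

y_2 = 0.281

Raoult's law: Kᵢ = Pᵢˢᵃᵗ/P = Pᵢˢᵃᵗ/285.7.
  K_1 = 919.1/285.7 = 3.21701, K_2 = 103.4/285.7 = 0.36192
Material balance + equilibrium reduce to Σ zᵢ(Kᵢ−1)/(1+ψ(Kᵢ−1)) = 0.
g(0) = ΣzᵢKᵢ − 1 = 0.895 and g(1) = 1 − Σzᵢ/Kᵢ = -0.446, so a root lies in (0, 1).
Binary case is linear: z₁(K₁−1)(1+ψ(K₂−1)) + z₂(K₂−1)(1+ψ(K₁−1)) = 0
⇒ ψ = [z₁(K₁−1)+z₂(K₂−1)] / [−(K₁−1)(K₂−1)] = 0.8951/1.4146 = 0.633
Compositions from xᵢ = zᵢ/(1+ψ(Kᵢ−1)), yᵢ = Kᵢxᵢ:
  1: x = 0.223, y = 0.719
  2: x = 0.777, y = 0.281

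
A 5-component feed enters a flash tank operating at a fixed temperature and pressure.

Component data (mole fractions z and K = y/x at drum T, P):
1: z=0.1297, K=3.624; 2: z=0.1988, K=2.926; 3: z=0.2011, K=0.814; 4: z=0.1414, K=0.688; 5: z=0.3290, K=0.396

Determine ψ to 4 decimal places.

ψ = 0.4441

Rachford–Rice: g(ψ) = Σ zᵢ(Kᵢ−1)/(1+ψ(Kᵢ−1)) = 0.
Check two-phase: ΣzᵢKᵢ = 1.4430 > 1 and Σzᵢ/Kᵢ = 1.3871 > 1, so g(0) = 0.4430 > 0 and g(1) = -0.3871 < 0.
Newton iteration, ψ⁰ = 0.37:
  ψ = 0.3700: g = 0.05030, g' = -0.7060 → ψ = 0.4412
  ψ = 0.4412: g = 0.00188, g' = -0.6572 → ψ = 0.4441
Converged at ψ = 0.4441.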